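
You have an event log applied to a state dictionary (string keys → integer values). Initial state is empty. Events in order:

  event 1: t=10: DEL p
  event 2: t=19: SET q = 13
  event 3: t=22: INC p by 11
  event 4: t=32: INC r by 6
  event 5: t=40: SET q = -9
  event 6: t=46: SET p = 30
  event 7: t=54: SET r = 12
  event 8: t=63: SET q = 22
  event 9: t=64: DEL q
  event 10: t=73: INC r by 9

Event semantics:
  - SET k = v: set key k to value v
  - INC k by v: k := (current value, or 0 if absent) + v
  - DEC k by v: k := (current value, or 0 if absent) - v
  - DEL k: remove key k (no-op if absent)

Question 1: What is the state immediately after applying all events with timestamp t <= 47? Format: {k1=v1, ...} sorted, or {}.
Answer: {p=30, q=-9, r=6}

Derivation:
Apply events with t <= 47 (6 events):
  after event 1 (t=10: DEL p): {}
  after event 2 (t=19: SET q = 13): {q=13}
  after event 3 (t=22: INC p by 11): {p=11, q=13}
  after event 4 (t=32: INC r by 6): {p=11, q=13, r=6}
  after event 5 (t=40: SET q = -9): {p=11, q=-9, r=6}
  after event 6 (t=46: SET p = 30): {p=30, q=-9, r=6}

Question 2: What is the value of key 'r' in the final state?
Track key 'r' through all 10 events:
  event 1 (t=10: DEL p): r unchanged
  event 2 (t=19: SET q = 13): r unchanged
  event 3 (t=22: INC p by 11): r unchanged
  event 4 (t=32: INC r by 6): r (absent) -> 6
  event 5 (t=40: SET q = -9): r unchanged
  event 6 (t=46: SET p = 30): r unchanged
  event 7 (t=54: SET r = 12): r 6 -> 12
  event 8 (t=63: SET q = 22): r unchanged
  event 9 (t=64: DEL q): r unchanged
  event 10 (t=73: INC r by 9): r 12 -> 21
Final: r = 21

Answer: 21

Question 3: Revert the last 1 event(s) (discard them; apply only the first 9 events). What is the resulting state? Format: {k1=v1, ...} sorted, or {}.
Keep first 9 events (discard last 1):
  after event 1 (t=10: DEL p): {}
  after event 2 (t=19: SET q = 13): {q=13}
  after event 3 (t=22: INC p by 11): {p=11, q=13}
  after event 4 (t=32: INC r by 6): {p=11, q=13, r=6}
  after event 5 (t=40: SET q = -9): {p=11, q=-9, r=6}
  after event 6 (t=46: SET p = 30): {p=30, q=-9, r=6}
  after event 7 (t=54: SET r = 12): {p=30, q=-9, r=12}
  after event 8 (t=63: SET q = 22): {p=30, q=22, r=12}
  after event 9 (t=64: DEL q): {p=30, r=12}

Answer: {p=30, r=12}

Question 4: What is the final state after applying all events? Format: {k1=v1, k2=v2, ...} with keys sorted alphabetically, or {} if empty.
Answer: {p=30, r=21}

Derivation:
  after event 1 (t=10: DEL p): {}
  after event 2 (t=19: SET q = 13): {q=13}
  after event 3 (t=22: INC p by 11): {p=11, q=13}
  after event 4 (t=32: INC r by 6): {p=11, q=13, r=6}
  after event 5 (t=40: SET q = -9): {p=11, q=-9, r=6}
  after event 6 (t=46: SET p = 30): {p=30, q=-9, r=6}
  after event 7 (t=54: SET r = 12): {p=30, q=-9, r=12}
  after event 8 (t=63: SET q = 22): {p=30, q=22, r=12}
  after event 9 (t=64: DEL q): {p=30, r=12}
  after event 10 (t=73: INC r by 9): {p=30, r=21}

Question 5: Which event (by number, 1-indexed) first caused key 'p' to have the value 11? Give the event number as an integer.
Looking for first event where p becomes 11:
  event 3: p (absent) -> 11  <-- first match

Answer: 3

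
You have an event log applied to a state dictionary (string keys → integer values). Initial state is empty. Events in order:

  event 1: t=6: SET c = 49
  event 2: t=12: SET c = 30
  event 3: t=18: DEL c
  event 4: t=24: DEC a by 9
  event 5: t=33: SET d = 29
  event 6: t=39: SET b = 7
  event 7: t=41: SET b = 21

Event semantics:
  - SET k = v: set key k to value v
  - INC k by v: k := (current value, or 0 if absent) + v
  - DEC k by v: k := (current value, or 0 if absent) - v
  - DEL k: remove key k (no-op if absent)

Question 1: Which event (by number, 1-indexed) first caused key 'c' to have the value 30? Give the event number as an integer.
Answer: 2

Derivation:
Looking for first event where c becomes 30:
  event 1: c = 49
  event 2: c 49 -> 30  <-- first match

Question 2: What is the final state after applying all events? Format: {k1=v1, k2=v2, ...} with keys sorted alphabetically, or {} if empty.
Answer: {a=-9, b=21, d=29}

Derivation:
  after event 1 (t=6: SET c = 49): {c=49}
  after event 2 (t=12: SET c = 30): {c=30}
  after event 3 (t=18: DEL c): {}
  after event 4 (t=24: DEC a by 9): {a=-9}
  after event 5 (t=33: SET d = 29): {a=-9, d=29}
  after event 6 (t=39: SET b = 7): {a=-9, b=7, d=29}
  after event 7 (t=41: SET b = 21): {a=-9, b=21, d=29}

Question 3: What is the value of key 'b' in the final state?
Answer: 21

Derivation:
Track key 'b' through all 7 events:
  event 1 (t=6: SET c = 49): b unchanged
  event 2 (t=12: SET c = 30): b unchanged
  event 3 (t=18: DEL c): b unchanged
  event 4 (t=24: DEC a by 9): b unchanged
  event 5 (t=33: SET d = 29): b unchanged
  event 6 (t=39: SET b = 7): b (absent) -> 7
  event 7 (t=41: SET b = 21): b 7 -> 21
Final: b = 21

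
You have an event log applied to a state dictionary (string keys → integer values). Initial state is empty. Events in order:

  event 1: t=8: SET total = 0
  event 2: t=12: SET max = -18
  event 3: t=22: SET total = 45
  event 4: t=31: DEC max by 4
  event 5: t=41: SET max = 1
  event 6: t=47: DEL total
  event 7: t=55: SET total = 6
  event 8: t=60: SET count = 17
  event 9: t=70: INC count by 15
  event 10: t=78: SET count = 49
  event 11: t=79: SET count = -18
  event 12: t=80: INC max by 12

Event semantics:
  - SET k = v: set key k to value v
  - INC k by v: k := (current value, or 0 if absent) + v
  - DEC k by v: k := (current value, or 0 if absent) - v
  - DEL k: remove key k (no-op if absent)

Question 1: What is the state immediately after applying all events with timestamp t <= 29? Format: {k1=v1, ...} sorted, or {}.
Answer: {max=-18, total=45}

Derivation:
Apply events with t <= 29 (3 events):
  after event 1 (t=8: SET total = 0): {total=0}
  after event 2 (t=12: SET max = -18): {max=-18, total=0}
  after event 3 (t=22: SET total = 45): {max=-18, total=45}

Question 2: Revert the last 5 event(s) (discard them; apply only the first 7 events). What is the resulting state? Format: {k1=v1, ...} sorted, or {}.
Keep first 7 events (discard last 5):
  after event 1 (t=8: SET total = 0): {total=0}
  after event 2 (t=12: SET max = -18): {max=-18, total=0}
  after event 3 (t=22: SET total = 45): {max=-18, total=45}
  after event 4 (t=31: DEC max by 4): {max=-22, total=45}
  after event 5 (t=41: SET max = 1): {max=1, total=45}
  after event 6 (t=47: DEL total): {max=1}
  after event 7 (t=55: SET total = 6): {max=1, total=6}

Answer: {max=1, total=6}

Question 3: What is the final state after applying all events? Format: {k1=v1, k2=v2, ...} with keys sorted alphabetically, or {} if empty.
  after event 1 (t=8: SET total = 0): {total=0}
  after event 2 (t=12: SET max = -18): {max=-18, total=0}
  after event 3 (t=22: SET total = 45): {max=-18, total=45}
  after event 4 (t=31: DEC max by 4): {max=-22, total=45}
  after event 5 (t=41: SET max = 1): {max=1, total=45}
  after event 6 (t=47: DEL total): {max=1}
  after event 7 (t=55: SET total = 6): {max=1, total=6}
  after event 8 (t=60: SET count = 17): {count=17, max=1, total=6}
  after event 9 (t=70: INC count by 15): {count=32, max=1, total=6}
  after event 10 (t=78: SET count = 49): {count=49, max=1, total=6}
  after event 11 (t=79: SET count = -18): {count=-18, max=1, total=6}
  after event 12 (t=80: INC max by 12): {count=-18, max=13, total=6}

Answer: {count=-18, max=13, total=6}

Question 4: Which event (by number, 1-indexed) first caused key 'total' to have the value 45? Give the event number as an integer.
Answer: 3

Derivation:
Looking for first event where total becomes 45:
  event 1: total = 0
  event 2: total = 0
  event 3: total 0 -> 45  <-- first match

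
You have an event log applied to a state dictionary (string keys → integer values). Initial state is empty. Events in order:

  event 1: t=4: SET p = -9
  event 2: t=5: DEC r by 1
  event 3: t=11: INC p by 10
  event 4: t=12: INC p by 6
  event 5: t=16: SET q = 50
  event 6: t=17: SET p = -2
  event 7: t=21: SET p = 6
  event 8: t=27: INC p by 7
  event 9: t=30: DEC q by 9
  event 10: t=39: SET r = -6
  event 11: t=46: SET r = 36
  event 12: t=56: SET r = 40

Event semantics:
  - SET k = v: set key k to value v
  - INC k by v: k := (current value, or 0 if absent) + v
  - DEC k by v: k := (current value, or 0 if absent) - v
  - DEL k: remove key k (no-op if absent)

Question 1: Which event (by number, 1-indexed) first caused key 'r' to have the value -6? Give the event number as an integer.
Answer: 10

Derivation:
Looking for first event where r becomes -6:
  event 2: r = -1
  event 3: r = -1
  event 4: r = -1
  event 5: r = -1
  event 6: r = -1
  event 7: r = -1
  event 8: r = -1
  event 9: r = -1
  event 10: r -1 -> -6  <-- first match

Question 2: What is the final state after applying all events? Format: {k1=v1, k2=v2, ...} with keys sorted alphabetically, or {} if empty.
  after event 1 (t=4: SET p = -9): {p=-9}
  after event 2 (t=5: DEC r by 1): {p=-9, r=-1}
  after event 3 (t=11: INC p by 10): {p=1, r=-1}
  after event 4 (t=12: INC p by 6): {p=7, r=-1}
  after event 5 (t=16: SET q = 50): {p=7, q=50, r=-1}
  after event 6 (t=17: SET p = -2): {p=-2, q=50, r=-1}
  after event 7 (t=21: SET p = 6): {p=6, q=50, r=-1}
  after event 8 (t=27: INC p by 7): {p=13, q=50, r=-1}
  after event 9 (t=30: DEC q by 9): {p=13, q=41, r=-1}
  after event 10 (t=39: SET r = -6): {p=13, q=41, r=-6}
  after event 11 (t=46: SET r = 36): {p=13, q=41, r=36}
  after event 12 (t=56: SET r = 40): {p=13, q=41, r=40}

Answer: {p=13, q=41, r=40}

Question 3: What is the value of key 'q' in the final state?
Answer: 41

Derivation:
Track key 'q' through all 12 events:
  event 1 (t=4: SET p = -9): q unchanged
  event 2 (t=5: DEC r by 1): q unchanged
  event 3 (t=11: INC p by 10): q unchanged
  event 4 (t=12: INC p by 6): q unchanged
  event 5 (t=16: SET q = 50): q (absent) -> 50
  event 6 (t=17: SET p = -2): q unchanged
  event 7 (t=21: SET p = 6): q unchanged
  event 8 (t=27: INC p by 7): q unchanged
  event 9 (t=30: DEC q by 9): q 50 -> 41
  event 10 (t=39: SET r = -6): q unchanged
  event 11 (t=46: SET r = 36): q unchanged
  event 12 (t=56: SET r = 40): q unchanged
Final: q = 41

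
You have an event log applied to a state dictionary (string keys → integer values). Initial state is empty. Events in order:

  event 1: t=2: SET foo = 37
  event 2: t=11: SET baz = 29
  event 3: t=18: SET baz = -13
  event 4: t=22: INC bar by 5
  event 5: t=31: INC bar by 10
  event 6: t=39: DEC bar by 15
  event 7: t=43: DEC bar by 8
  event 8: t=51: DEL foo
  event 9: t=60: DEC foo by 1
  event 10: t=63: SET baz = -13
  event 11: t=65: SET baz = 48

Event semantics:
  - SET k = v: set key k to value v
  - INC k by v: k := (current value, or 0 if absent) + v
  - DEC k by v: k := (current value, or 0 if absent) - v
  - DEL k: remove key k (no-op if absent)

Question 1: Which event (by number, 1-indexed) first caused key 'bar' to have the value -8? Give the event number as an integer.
Answer: 7

Derivation:
Looking for first event where bar becomes -8:
  event 4: bar = 5
  event 5: bar = 15
  event 6: bar = 0
  event 7: bar 0 -> -8  <-- first match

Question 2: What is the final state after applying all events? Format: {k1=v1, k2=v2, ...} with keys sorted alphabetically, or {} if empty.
  after event 1 (t=2: SET foo = 37): {foo=37}
  after event 2 (t=11: SET baz = 29): {baz=29, foo=37}
  after event 3 (t=18: SET baz = -13): {baz=-13, foo=37}
  after event 4 (t=22: INC bar by 5): {bar=5, baz=-13, foo=37}
  after event 5 (t=31: INC bar by 10): {bar=15, baz=-13, foo=37}
  after event 6 (t=39: DEC bar by 15): {bar=0, baz=-13, foo=37}
  after event 7 (t=43: DEC bar by 8): {bar=-8, baz=-13, foo=37}
  after event 8 (t=51: DEL foo): {bar=-8, baz=-13}
  after event 9 (t=60: DEC foo by 1): {bar=-8, baz=-13, foo=-1}
  after event 10 (t=63: SET baz = -13): {bar=-8, baz=-13, foo=-1}
  after event 11 (t=65: SET baz = 48): {bar=-8, baz=48, foo=-1}

Answer: {bar=-8, baz=48, foo=-1}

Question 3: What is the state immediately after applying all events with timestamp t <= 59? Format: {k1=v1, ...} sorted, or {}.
Answer: {bar=-8, baz=-13}

Derivation:
Apply events with t <= 59 (8 events):
  after event 1 (t=2: SET foo = 37): {foo=37}
  after event 2 (t=11: SET baz = 29): {baz=29, foo=37}
  after event 3 (t=18: SET baz = -13): {baz=-13, foo=37}
  after event 4 (t=22: INC bar by 5): {bar=5, baz=-13, foo=37}
  after event 5 (t=31: INC bar by 10): {bar=15, baz=-13, foo=37}
  after event 6 (t=39: DEC bar by 15): {bar=0, baz=-13, foo=37}
  after event 7 (t=43: DEC bar by 8): {bar=-8, baz=-13, foo=37}
  after event 8 (t=51: DEL foo): {bar=-8, baz=-13}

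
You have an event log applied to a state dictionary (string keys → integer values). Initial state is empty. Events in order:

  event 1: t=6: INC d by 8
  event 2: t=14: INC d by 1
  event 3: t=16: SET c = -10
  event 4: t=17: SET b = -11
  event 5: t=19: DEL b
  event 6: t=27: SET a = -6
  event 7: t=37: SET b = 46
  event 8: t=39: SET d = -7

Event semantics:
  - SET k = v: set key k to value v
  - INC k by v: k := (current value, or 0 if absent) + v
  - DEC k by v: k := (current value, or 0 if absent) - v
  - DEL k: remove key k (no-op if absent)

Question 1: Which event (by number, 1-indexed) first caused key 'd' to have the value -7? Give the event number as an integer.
Answer: 8

Derivation:
Looking for first event where d becomes -7:
  event 1: d = 8
  event 2: d = 9
  event 3: d = 9
  event 4: d = 9
  event 5: d = 9
  event 6: d = 9
  event 7: d = 9
  event 8: d 9 -> -7  <-- first match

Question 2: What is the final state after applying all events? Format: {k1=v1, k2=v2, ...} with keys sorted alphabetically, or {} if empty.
Answer: {a=-6, b=46, c=-10, d=-7}

Derivation:
  after event 1 (t=6: INC d by 8): {d=8}
  after event 2 (t=14: INC d by 1): {d=9}
  after event 3 (t=16: SET c = -10): {c=-10, d=9}
  after event 4 (t=17: SET b = -11): {b=-11, c=-10, d=9}
  after event 5 (t=19: DEL b): {c=-10, d=9}
  after event 6 (t=27: SET a = -6): {a=-6, c=-10, d=9}
  after event 7 (t=37: SET b = 46): {a=-6, b=46, c=-10, d=9}
  after event 8 (t=39: SET d = -7): {a=-6, b=46, c=-10, d=-7}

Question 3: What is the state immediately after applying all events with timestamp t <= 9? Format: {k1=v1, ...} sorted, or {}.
Answer: {d=8}

Derivation:
Apply events with t <= 9 (1 events):
  after event 1 (t=6: INC d by 8): {d=8}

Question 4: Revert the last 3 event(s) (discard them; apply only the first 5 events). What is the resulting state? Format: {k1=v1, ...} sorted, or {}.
Keep first 5 events (discard last 3):
  after event 1 (t=6: INC d by 8): {d=8}
  after event 2 (t=14: INC d by 1): {d=9}
  after event 3 (t=16: SET c = -10): {c=-10, d=9}
  after event 4 (t=17: SET b = -11): {b=-11, c=-10, d=9}
  after event 5 (t=19: DEL b): {c=-10, d=9}

Answer: {c=-10, d=9}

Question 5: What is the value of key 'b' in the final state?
Track key 'b' through all 8 events:
  event 1 (t=6: INC d by 8): b unchanged
  event 2 (t=14: INC d by 1): b unchanged
  event 3 (t=16: SET c = -10): b unchanged
  event 4 (t=17: SET b = -11): b (absent) -> -11
  event 5 (t=19: DEL b): b -11 -> (absent)
  event 6 (t=27: SET a = -6): b unchanged
  event 7 (t=37: SET b = 46): b (absent) -> 46
  event 8 (t=39: SET d = -7): b unchanged
Final: b = 46

Answer: 46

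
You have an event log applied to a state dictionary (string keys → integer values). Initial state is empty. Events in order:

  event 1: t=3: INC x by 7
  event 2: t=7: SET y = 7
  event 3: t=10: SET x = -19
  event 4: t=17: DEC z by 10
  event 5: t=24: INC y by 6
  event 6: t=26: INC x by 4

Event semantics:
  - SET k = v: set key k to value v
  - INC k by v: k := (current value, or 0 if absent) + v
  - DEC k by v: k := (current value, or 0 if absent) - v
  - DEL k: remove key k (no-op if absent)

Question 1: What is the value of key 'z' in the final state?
Track key 'z' through all 6 events:
  event 1 (t=3: INC x by 7): z unchanged
  event 2 (t=7: SET y = 7): z unchanged
  event 3 (t=10: SET x = -19): z unchanged
  event 4 (t=17: DEC z by 10): z (absent) -> -10
  event 5 (t=24: INC y by 6): z unchanged
  event 6 (t=26: INC x by 4): z unchanged
Final: z = -10

Answer: -10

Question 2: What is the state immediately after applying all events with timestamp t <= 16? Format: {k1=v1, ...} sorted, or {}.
Answer: {x=-19, y=7}

Derivation:
Apply events with t <= 16 (3 events):
  after event 1 (t=3: INC x by 7): {x=7}
  after event 2 (t=7: SET y = 7): {x=7, y=7}
  after event 3 (t=10: SET x = -19): {x=-19, y=7}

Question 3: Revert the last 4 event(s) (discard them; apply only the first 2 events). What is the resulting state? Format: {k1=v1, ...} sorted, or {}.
Keep first 2 events (discard last 4):
  after event 1 (t=3: INC x by 7): {x=7}
  after event 2 (t=7: SET y = 7): {x=7, y=7}

Answer: {x=7, y=7}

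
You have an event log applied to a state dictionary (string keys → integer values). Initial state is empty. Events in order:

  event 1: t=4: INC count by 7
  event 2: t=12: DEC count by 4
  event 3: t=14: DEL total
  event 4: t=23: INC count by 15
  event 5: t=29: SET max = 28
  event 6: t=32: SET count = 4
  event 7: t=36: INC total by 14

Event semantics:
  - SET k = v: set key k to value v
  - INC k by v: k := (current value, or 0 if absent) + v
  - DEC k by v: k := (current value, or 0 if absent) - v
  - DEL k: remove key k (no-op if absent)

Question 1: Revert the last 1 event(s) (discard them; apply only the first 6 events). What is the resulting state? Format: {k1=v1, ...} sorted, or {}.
Keep first 6 events (discard last 1):
  after event 1 (t=4: INC count by 7): {count=7}
  after event 2 (t=12: DEC count by 4): {count=3}
  after event 3 (t=14: DEL total): {count=3}
  after event 4 (t=23: INC count by 15): {count=18}
  after event 5 (t=29: SET max = 28): {count=18, max=28}
  after event 6 (t=32: SET count = 4): {count=4, max=28}

Answer: {count=4, max=28}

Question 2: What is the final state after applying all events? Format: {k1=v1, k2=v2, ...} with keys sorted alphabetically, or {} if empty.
Answer: {count=4, max=28, total=14}

Derivation:
  after event 1 (t=4: INC count by 7): {count=7}
  after event 2 (t=12: DEC count by 4): {count=3}
  after event 3 (t=14: DEL total): {count=3}
  after event 4 (t=23: INC count by 15): {count=18}
  after event 5 (t=29: SET max = 28): {count=18, max=28}
  after event 6 (t=32: SET count = 4): {count=4, max=28}
  after event 7 (t=36: INC total by 14): {count=4, max=28, total=14}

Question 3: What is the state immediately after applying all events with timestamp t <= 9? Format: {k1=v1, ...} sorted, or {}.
Apply events with t <= 9 (1 events):
  after event 1 (t=4: INC count by 7): {count=7}

Answer: {count=7}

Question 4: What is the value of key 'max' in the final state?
Track key 'max' through all 7 events:
  event 1 (t=4: INC count by 7): max unchanged
  event 2 (t=12: DEC count by 4): max unchanged
  event 3 (t=14: DEL total): max unchanged
  event 4 (t=23: INC count by 15): max unchanged
  event 5 (t=29: SET max = 28): max (absent) -> 28
  event 6 (t=32: SET count = 4): max unchanged
  event 7 (t=36: INC total by 14): max unchanged
Final: max = 28

Answer: 28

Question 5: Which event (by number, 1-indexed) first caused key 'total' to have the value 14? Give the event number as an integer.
Answer: 7

Derivation:
Looking for first event where total becomes 14:
  event 7: total (absent) -> 14  <-- first match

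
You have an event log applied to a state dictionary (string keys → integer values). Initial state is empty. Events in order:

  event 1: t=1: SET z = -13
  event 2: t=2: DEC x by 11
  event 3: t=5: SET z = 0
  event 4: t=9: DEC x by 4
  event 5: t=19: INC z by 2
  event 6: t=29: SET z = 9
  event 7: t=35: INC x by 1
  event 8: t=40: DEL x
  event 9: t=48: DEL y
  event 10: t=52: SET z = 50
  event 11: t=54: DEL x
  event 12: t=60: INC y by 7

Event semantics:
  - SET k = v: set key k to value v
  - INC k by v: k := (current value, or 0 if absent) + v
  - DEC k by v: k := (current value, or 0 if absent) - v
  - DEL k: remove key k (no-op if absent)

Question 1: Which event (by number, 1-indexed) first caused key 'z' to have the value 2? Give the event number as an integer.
Answer: 5

Derivation:
Looking for first event where z becomes 2:
  event 1: z = -13
  event 2: z = -13
  event 3: z = 0
  event 4: z = 0
  event 5: z 0 -> 2  <-- first match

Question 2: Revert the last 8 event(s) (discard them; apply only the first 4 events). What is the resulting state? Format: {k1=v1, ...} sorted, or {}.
Answer: {x=-15, z=0}

Derivation:
Keep first 4 events (discard last 8):
  after event 1 (t=1: SET z = -13): {z=-13}
  after event 2 (t=2: DEC x by 11): {x=-11, z=-13}
  after event 3 (t=5: SET z = 0): {x=-11, z=0}
  after event 4 (t=9: DEC x by 4): {x=-15, z=0}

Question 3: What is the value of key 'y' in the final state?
Answer: 7

Derivation:
Track key 'y' through all 12 events:
  event 1 (t=1: SET z = -13): y unchanged
  event 2 (t=2: DEC x by 11): y unchanged
  event 3 (t=5: SET z = 0): y unchanged
  event 4 (t=9: DEC x by 4): y unchanged
  event 5 (t=19: INC z by 2): y unchanged
  event 6 (t=29: SET z = 9): y unchanged
  event 7 (t=35: INC x by 1): y unchanged
  event 8 (t=40: DEL x): y unchanged
  event 9 (t=48: DEL y): y (absent) -> (absent)
  event 10 (t=52: SET z = 50): y unchanged
  event 11 (t=54: DEL x): y unchanged
  event 12 (t=60: INC y by 7): y (absent) -> 7
Final: y = 7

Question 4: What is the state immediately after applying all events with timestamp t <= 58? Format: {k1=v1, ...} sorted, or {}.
Answer: {z=50}

Derivation:
Apply events with t <= 58 (11 events):
  after event 1 (t=1: SET z = -13): {z=-13}
  after event 2 (t=2: DEC x by 11): {x=-11, z=-13}
  after event 3 (t=5: SET z = 0): {x=-11, z=0}
  after event 4 (t=9: DEC x by 4): {x=-15, z=0}
  after event 5 (t=19: INC z by 2): {x=-15, z=2}
  after event 6 (t=29: SET z = 9): {x=-15, z=9}
  after event 7 (t=35: INC x by 1): {x=-14, z=9}
  after event 8 (t=40: DEL x): {z=9}
  after event 9 (t=48: DEL y): {z=9}
  after event 10 (t=52: SET z = 50): {z=50}
  after event 11 (t=54: DEL x): {z=50}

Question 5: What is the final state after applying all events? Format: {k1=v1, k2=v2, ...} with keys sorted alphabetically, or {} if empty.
  after event 1 (t=1: SET z = -13): {z=-13}
  after event 2 (t=2: DEC x by 11): {x=-11, z=-13}
  after event 3 (t=5: SET z = 0): {x=-11, z=0}
  after event 4 (t=9: DEC x by 4): {x=-15, z=0}
  after event 5 (t=19: INC z by 2): {x=-15, z=2}
  after event 6 (t=29: SET z = 9): {x=-15, z=9}
  after event 7 (t=35: INC x by 1): {x=-14, z=9}
  after event 8 (t=40: DEL x): {z=9}
  after event 9 (t=48: DEL y): {z=9}
  after event 10 (t=52: SET z = 50): {z=50}
  after event 11 (t=54: DEL x): {z=50}
  after event 12 (t=60: INC y by 7): {y=7, z=50}

Answer: {y=7, z=50}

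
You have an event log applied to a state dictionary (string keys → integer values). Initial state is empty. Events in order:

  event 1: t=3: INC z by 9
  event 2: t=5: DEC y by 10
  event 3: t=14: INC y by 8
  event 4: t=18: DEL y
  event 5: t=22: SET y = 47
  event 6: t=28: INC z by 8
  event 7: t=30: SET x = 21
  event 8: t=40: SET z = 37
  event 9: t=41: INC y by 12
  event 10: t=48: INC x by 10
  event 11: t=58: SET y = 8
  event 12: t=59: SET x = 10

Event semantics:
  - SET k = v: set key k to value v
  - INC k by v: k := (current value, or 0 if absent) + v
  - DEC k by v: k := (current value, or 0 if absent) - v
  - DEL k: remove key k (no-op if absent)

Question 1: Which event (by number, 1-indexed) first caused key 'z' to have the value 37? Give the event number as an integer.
Answer: 8

Derivation:
Looking for first event where z becomes 37:
  event 1: z = 9
  event 2: z = 9
  event 3: z = 9
  event 4: z = 9
  event 5: z = 9
  event 6: z = 17
  event 7: z = 17
  event 8: z 17 -> 37  <-- first match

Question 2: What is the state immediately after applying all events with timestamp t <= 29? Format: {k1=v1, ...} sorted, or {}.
Apply events with t <= 29 (6 events):
  after event 1 (t=3: INC z by 9): {z=9}
  after event 2 (t=5: DEC y by 10): {y=-10, z=9}
  after event 3 (t=14: INC y by 8): {y=-2, z=9}
  after event 4 (t=18: DEL y): {z=9}
  after event 5 (t=22: SET y = 47): {y=47, z=9}
  after event 6 (t=28: INC z by 8): {y=47, z=17}

Answer: {y=47, z=17}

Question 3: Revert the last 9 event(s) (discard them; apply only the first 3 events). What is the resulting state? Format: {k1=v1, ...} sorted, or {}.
Keep first 3 events (discard last 9):
  after event 1 (t=3: INC z by 9): {z=9}
  after event 2 (t=5: DEC y by 10): {y=-10, z=9}
  after event 3 (t=14: INC y by 8): {y=-2, z=9}

Answer: {y=-2, z=9}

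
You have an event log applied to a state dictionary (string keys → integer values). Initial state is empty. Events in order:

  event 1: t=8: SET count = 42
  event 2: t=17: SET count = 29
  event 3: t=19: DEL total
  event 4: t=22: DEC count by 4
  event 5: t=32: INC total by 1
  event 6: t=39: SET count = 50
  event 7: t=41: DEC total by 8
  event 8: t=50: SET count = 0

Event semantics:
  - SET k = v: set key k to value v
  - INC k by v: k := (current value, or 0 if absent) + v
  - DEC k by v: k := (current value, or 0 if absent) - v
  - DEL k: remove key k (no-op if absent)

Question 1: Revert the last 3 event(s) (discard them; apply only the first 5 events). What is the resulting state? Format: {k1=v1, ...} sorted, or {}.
Keep first 5 events (discard last 3):
  after event 1 (t=8: SET count = 42): {count=42}
  after event 2 (t=17: SET count = 29): {count=29}
  after event 3 (t=19: DEL total): {count=29}
  after event 4 (t=22: DEC count by 4): {count=25}
  after event 5 (t=32: INC total by 1): {count=25, total=1}

Answer: {count=25, total=1}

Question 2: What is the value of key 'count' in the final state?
Track key 'count' through all 8 events:
  event 1 (t=8: SET count = 42): count (absent) -> 42
  event 2 (t=17: SET count = 29): count 42 -> 29
  event 3 (t=19: DEL total): count unchanged
  event 4 (t=22: DEC count by 4): count 29 -> 25
  event 5 (t=32: INC total by 1): count unchanged
  event 6 (t=39: SET count = 50): count 25 -> 50
  event 7 (t=41: DEC total by 8): count unchanged
  event 8 (t=50: SET count = 0): count 50 -> 0
Final: count = 0

Answer: 0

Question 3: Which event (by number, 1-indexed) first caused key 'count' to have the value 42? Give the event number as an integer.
Looking for first event where count becomes 42:
  event 1: count (absent) -> 42  <-- first match

Answer: 1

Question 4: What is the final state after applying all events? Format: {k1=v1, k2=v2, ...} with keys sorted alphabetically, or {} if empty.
  after event 1 (t=8: SET count = 42): {count=42}
  after event 2 (t=17: SET count = 29): {count=29}
  after event 3 (t=19: DEL total): {count=29}
  after event 4 (t=22: DEC count by 4): {count=25}
  after event 5 (t=32: INC total by 1): {count=25, total=1}
  after event 6 (t=39: SET count = 50): {count=50, total=1}
  after event 7 (t=41: DEC total by 8): {count=50, total=-7}
  after event 8 (t=50: SET count = 0): {count=0, total=-7}

Answer: {count=0, total=-7}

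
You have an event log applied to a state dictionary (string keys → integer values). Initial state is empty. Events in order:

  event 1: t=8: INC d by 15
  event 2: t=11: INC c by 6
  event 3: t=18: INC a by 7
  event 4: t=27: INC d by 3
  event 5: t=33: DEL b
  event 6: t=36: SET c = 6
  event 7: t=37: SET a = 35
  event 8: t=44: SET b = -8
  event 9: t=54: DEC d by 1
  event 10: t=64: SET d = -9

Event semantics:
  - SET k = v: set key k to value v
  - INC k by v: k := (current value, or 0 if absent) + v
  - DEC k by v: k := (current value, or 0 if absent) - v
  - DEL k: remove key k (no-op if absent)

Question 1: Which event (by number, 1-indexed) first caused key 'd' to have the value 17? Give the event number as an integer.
Looking for first event where d becomes 17:
  event 1: d = 15
  event 2: d = 15
  event 3: d = 15
  event 4: d = 18
  event 5: d = 18
  event 6: d = 18
  event 7: d = 18
  event 8: d = 18
  event 9: d 18 -> 17  <-- first match

Answer: 9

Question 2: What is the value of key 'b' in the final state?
Answer: -8

Derivation:
Track key 'b' through all 10 events:
  event 1 (t=8: INC d by 15): b unchanged
  event 2 (t=11: INC c by 6): b unchanged
  event 3 (t=18: INC a by 7): b unchanged
  event 4 (t=27: INC d by 3): b unchanged
  event 5 (t=33: DEL b): b (absent) -> (absent)
  event 6 (t=36: SET c = 6): b unchanged
  event 7 (t=37: SET a = 35): b unchanged
  event 8 (t=44: SET b = -8): b (absent) -> -8
  event 9 (t=54: DEC d by 1): b unchanged
  event 10 (t=64: SET d = -9): b unchanged
Final: b = -8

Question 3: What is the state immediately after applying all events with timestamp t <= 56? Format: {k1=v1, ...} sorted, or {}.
Answer: {a=35, b=-8, c=6, d=17}

Derivation:
Apply events with t <= 56 (9 events):
  after event 1 (t=8: INC d by 15): {d=15}
  after event 2 (t=11: INC c by 6): {c=6, d=15}
  after event 3 (t=18: INC a by 7): {a=7, c=6, d=15}
  after event 4 (t=27: INC d by 3): {a=7, c=6, d=18}
  after event 5 (t=33: DEL b): {a=7, c=6, d=18}
  after event 6 (t=36: SET c = 6): {a=7, c=6, d=18}
  after event 7 (t=37: SET a = 35): {a=35, c=6, d=18}
  after event 8 (t=44: SET b = -8): {a=35, b=-8, c=6, d=18}
  after event 9 (t=54: DEC d by 1): {a=35, b=-8, c=6, d=17}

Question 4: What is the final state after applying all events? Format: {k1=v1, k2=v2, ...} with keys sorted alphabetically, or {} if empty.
  after event 1 (t=8: INC d by 15): {d=15}
  after event 2 (t=11: INC c by 6): {c=6, d=15}
  after event 3 (t=18: INC a by 7): {a=7, c=6, d=15}
  after event 4 (t=27: INC d by 3): {a=7, c=6, d=18}
  after event 5 (t=33: DEL b): {a=7, c=6, d=18}
  after event 6 (t=36: SET c = 6): {a=7, c=6, d=18}
  after event 7 (t=37: SET a = 35): {a=35, c=6, d=18}
  after event 8 (t=44: SET b = -8): {a=35, b=-8, c=6, d=18}
  after event 9 (t=54: DEC d by 1): {a=35, b=-8, c=6, d=17}
  after event 10 (t=64: SET d = -9): {a=35, b=-8, c=6, d=-9}

Answer: {a=35, b=-8, c=6, d=-9}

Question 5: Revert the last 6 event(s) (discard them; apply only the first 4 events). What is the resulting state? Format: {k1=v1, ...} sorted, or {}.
Answer: {a=7, c=6, d=18}

Derivation:
Keep first 4 events (discard last 6):
  after event 1 (t=8: INC d by 15): {d=15}
  after event 2 (t=11: INC c by 6): {c=6, d=15}
  after event 3 (t=18: INC a by 7): {a=7, c=6, d=15}
  after event 4 (t=27: INC d by 3): {a=7, c=6, d=18}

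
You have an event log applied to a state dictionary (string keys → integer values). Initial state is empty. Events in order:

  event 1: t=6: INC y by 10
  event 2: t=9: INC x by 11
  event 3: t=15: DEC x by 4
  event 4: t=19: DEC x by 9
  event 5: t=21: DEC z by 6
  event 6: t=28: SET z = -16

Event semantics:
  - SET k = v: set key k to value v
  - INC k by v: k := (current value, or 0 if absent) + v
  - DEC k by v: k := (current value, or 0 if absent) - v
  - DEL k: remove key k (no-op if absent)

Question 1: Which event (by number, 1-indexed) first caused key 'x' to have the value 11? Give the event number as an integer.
Looking for first event where x becomes 11:
  event 2: x (absent) -> 11  <-- first match

Answer: 2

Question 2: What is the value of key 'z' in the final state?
Track key 'z' through all 6 events:
  event 1 (t=6: INC y by 10): z unchanged
  event 2 (t=9: INC x by 11): z unchanged
  event 3 (t=15: DEC x by 4): z unchanged
  event 4 (t=19: DEC x by 9): z unchanged
  event 5 (t=21: DEC z by 6): z (absent) -> -6
  event 6 (t=28: SET z = -16): z -6 -> -16
Final: z = -16

Answer: -16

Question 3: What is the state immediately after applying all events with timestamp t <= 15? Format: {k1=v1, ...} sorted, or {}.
Answer: {x=7, y=10}

Derivation:
Apply events with t <= 15 (3 events):
  after event 1 (t=6: INC y by 10): {y=10}
  after event 2 (t=9: INC x by 11): {x=11, y=10}
  after event 3 (t=15: DEC x by 4): {x=7, y=10}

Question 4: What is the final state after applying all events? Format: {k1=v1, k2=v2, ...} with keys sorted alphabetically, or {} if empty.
  after event 1 (t=6: INC y by 10): {y=10}
  after event 2 (t=9: INC x by 11): {x=11, y=10}
  after event 3 (t=15: DEC x by 4): {x=7, y=10}
  after event 4 (t=19: DEC x by 9): {x=-2, y=10}
  after event 5 (t=21: DEC z by 6): {x=-2, y=10, z=-6}
  after event 6 (t=28: SET z = -16): {x=-2, y=10, z=-16}

Answer: {x=-2, y=10, z=-16}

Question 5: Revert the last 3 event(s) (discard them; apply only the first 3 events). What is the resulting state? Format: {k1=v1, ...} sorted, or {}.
Keep first 3 events (discard last 3):
  after event 1 (t=6: INC y by 10): {y=10}
  after event 2 (t=9: INC x by 11): {x=11, y=10}
  after event 3 (t=15: DEC x by 4): {x=7, y=10}

Answer: {x=7, y=10}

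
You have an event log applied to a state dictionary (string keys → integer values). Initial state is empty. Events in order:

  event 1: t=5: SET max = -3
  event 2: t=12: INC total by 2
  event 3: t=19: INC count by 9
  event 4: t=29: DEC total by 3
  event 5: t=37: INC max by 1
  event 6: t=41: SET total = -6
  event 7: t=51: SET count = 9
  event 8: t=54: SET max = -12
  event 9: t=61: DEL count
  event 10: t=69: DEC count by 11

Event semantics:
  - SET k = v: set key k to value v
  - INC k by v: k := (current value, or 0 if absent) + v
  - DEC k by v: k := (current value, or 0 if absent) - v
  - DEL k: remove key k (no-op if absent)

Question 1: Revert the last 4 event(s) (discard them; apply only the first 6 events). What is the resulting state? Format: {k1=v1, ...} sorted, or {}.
Keep first 6 events (discard last 4):
  after event 1 (t=5: SET max = -3): {max=-3}
  after event 2 (t=12: INC total by 2): {max=-3, total=2}
  after event 3 (t=19: INC count by 9): {count=9, max=-3, total=2}
  after event 4 (t=29: DEC total by 3): {count=9, max=-3, total=-1}
  after event 5 (t=37: INC max by 1): {count=9, max=-2, total=-1}
  after event 6 (t=41: SET total = -6): {count=9, max=-2, total=-6}

Answer: {count=9, max=-2, total=-6}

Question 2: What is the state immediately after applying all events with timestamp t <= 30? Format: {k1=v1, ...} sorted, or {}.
Apply events with t <= 30 (4 events):
  after event 1 (t=5: SET max = -3): {max=-3}
  after event 2 (t=12: INC total by 2): {max=-3, total=2}
  after event 3 (t=19: INC count by 9): {count=9, max=-3, total=2}
  after event 4 (t=29: DEC total by 3): {count=9, max=-3, total=-1}

Answer: {count=9, max=-3, total=-1}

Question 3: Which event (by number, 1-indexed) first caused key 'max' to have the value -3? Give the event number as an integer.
Looking for first event where max becomes -3:
  event 1: max (absent) -> -3  <-- first match

Answer: 1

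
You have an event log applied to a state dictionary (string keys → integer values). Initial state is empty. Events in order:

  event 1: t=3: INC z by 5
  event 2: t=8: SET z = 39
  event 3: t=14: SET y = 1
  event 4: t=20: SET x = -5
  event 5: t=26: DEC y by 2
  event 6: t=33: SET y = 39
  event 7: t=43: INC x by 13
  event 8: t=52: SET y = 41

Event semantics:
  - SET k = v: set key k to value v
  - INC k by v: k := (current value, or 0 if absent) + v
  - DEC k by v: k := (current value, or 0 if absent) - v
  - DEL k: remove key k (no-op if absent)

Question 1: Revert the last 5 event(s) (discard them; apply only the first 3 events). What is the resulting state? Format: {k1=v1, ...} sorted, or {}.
Keep first 3 events (discard last 5):
  after event 1 (t=3: INC z by 5): {z=5}
  after event 2 (t=8: SET z = 39): {z=39}
  after event 3 (t=14: SET y = 1): {y=1, z=39}

Answer: {y=1, z=39}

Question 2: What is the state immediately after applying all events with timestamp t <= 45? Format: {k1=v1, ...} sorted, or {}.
Apply events with t <= 45 (7 events):
  after event 1 (t=3: INC z by 5): {z=5}
  after event 2 (t=8: SET z = 39): {z=39}
  after event 3 (t=14: SET y = 1): {y=1, z=39}
  after event 4 (t=20: SET x = -5): {x=-5, y=1, z=39}
  after event 5 (t=26: DEC y by 2): {x=-5, y=-1, z=39}
  after event 6 (t=33: SET y = 39): {x=-5, y=39, z=39}
  after event 7 (t=43: INC x by 13): {x=8, y=39, z=39}

Answer: {x=8, y=39, z=39}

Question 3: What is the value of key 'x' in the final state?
Answer: 8

Derivation:
Track key 'x' through all 8 events:
  event 1 (t=3: INC z by 5): x unchanged
  event 2 (t=8: SET z = 39): x unchanged
  event 3 (t=14: SET y = 1): x unchanged
  event 4 (t=20: SET x = -5): x (absent) -> -5
  event 5 (t=26: DEC y by 2): x unchanged
  event 6 (t=33: SET y = 39): x unchanged
  event 7 (t=43: INC x by 13): x -5 -> 8
  event 8 (t=52: SET y = 41): x unchanged
Final: x = 8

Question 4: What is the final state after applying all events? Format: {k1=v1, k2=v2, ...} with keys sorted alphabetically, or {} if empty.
  after event 1 (t=3: INC z by 5): {z=5}
  after event 2 (t=8: SET z = 39): {z=39}
  after event 3 (t=14: SET y = 1): {y=1, z=39}
  after event 4 (t=20: SET x = -5): {x=-5, y=1, z=39}
  after event 5 (t=26: DEC y by 2): {x=-5, y=-1, z=39}
  after event 6 (t=33: SET y = 39): {x=-5, y=39, z=39}
  after event 7 (t=43: INC x by 13): {x=8, y=39, z=39}
  after event 8 (t=52: SET y = 41): {x=8, y=41, z=39}

Answer: {x=8, y=41, z=39}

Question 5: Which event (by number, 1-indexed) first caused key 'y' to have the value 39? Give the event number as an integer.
Answer: 6

Derivation:
Looking for first event where y becomes 39:
  event 3: y = 1
  event 4: y = 1
  event 5: y = -1
  event 6: y -1 -> 39  <-- first match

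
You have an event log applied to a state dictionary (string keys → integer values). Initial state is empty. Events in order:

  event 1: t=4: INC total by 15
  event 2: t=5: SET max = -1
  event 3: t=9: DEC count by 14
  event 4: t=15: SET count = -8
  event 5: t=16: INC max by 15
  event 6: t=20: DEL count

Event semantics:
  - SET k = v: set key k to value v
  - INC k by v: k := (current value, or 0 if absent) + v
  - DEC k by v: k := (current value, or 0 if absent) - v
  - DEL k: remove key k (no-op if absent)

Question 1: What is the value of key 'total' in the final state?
Answer: 15

Derivation:
Track key 'total' through all 6 events:
  event 1 (t=4: INC total by 15): total (absent) -> 15
  event 2 (t=5: SET max = -1): total unchanged
  event 3 (t=9: DEC count by 14): total unchanged
  event 4 (t=15: SET count = -8): total unchanged
  event 5 (t=16: INC max by 15): total unchanged
  event 6 (t=20: DEL count): total unchanged
Final: total = 15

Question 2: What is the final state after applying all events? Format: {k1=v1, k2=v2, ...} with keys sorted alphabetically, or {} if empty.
Answer: {max=14, total=15}

Derivation:
  after event 1 (t=4: INC total by 15): {total=15}
  after event 2 (t=5: SET max = -1): {max=-1, total=15}
  after event 3 (t=9: DEC count by 14): {count=-14, max=-1, total=15}
  after event 4 (t=15: SET count = -8): {count=-8, max=-1, total=15}
  after event 5 (t=16: INC max by 15): {count=-8, max=14, total=15}
  after event 6 (t=20: DEL count): {max=14, total=15}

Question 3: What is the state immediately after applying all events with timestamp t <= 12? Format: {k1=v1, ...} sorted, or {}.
Apply events with t <= 12 (3 events):
  after event 1 (t=4: INC total by 15): {total=15}
  after event 2 (t=5: SET max = -1): {max=-1, total=15}
  after event 3 (t=9: DEC count by 14): {count=-14, max=-1, total=15}

Answer: {count=-14, max=-1, total=15}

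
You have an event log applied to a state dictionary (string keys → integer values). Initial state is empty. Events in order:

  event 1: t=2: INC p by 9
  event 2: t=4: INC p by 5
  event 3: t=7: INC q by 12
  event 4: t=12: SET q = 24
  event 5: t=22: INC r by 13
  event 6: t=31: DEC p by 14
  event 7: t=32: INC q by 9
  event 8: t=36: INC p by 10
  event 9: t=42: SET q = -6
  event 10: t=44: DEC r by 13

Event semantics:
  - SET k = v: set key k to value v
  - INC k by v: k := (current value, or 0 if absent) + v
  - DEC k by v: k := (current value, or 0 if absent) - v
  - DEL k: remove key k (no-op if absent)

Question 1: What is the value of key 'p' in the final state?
Answer: 10

Derivation:
Track key 'p' through all 10 events:
  event 1 (t=2: INC p by 9): p (absent) -> 9
  event 2 (t=4: INC p by 5): p 9 -> 14
  event 3 (t=7: INC q by 12): p unchanged
  event 4 (t=12: SET q = 24): p unchanged
  event 5 (t=22: INC r by 13): p unchanged
  event 6 (t=31: DEC p by 14): p 14 -> 0
  event 7 (t=32: INC q by 9): p unchanged
  event 8 (t=36: INC p by 10): p 0 -> 10
  event 9 (t=42: SET q = -6): p unchanged
  event 10 (t=44: DEC r by 13): p unchanged
Final: p = 10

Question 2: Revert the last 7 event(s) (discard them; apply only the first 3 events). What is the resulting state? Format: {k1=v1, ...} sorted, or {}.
Keep first 3 events (discard last 7):
  after event 1 (t=2: INC p by 9): {p=9}
  after event 2 (t=4: INC p by 5): {p=14}
  after event 3 (t=7: INC q by 12): {p=14, q=12}

Answer: {p=14, q=12}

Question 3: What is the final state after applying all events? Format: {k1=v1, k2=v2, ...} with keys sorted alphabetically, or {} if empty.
  after event 1 (t=2: INC p by 9): {p=9}
  after event 2 (t=4: INC p by 5): {p=14}
  after event 3 (t=7: INC q by 12): {p=14, q=12}
  after event 4 (t=12: SET q = 24): {p=14, q=24}
  after event 5 (t=22: INC r by 13): {p=14, q=24, r=13}
  after event 6 (t=31: DEC p by 14): {p=0, q=24, r=13}
  after event 7 (t=32: INC q by 9): {p=0, q=33, r=13}
  after event 8 (t=36: INC p by 10): {p=10, q=33, r=13}
  after event 9 (t=42: SET q = -6): {p=10, q=-6, r=13}
  after event 10 (t=44: DEC r by 13): {p=10, q=-6, r=0}

Answer: {p=10, q=-6, r=0}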